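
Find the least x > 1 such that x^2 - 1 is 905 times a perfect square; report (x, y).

First expand sqrt(905) as a continued fraction. With x_i = (sqrt(905) + m_i)/d_i and (m_0, d_0) = (0, 1): a_0 = floor(sqrt(905)) = 30, since 30^2 = 900 <= 905 < 961 = 31^2.
Iterate m_{i+1} = d_i*a_i - m_i, d_{i+1} = (905 - m_{i+1}^2)/d_i, a_{i+1} = floor((a_0 + m_{i+1})/d_{i+1}):
  m_1 = 1*30 - 0 = 30, d_1 = (905 - 30^2)/1 = 5/1 = 5, a_1 = floor((30 + 30)/5) = 12.
  m_2 = 5*12 - 30 = 30, d_2 = (905 - 30^2)/5 = 5/5 = 1, a_2 = floor((30 + 30)/1) = 60.
  m_3 = 1*60 - 30 = 30, d_3 = (905 - 30^2)/1 = 5/1 = 5: (m_3, d_3) = (m_1, d_1) = (30, 5), so from here the quotients repeat a_1, a_2; the period length is 2.
So sqrt(905) = [30; (12, 60)] with period length k = 2.
k is even, so the fundamental solution of x^2 - 905y^2 = 1 is (p_{k-1}, q_{k-1}) = (p_1, q_1); compute convergents through index 1.
Convergents (p_i = a_i*p_{i-1} + p_{i-2}, q_i = a_i*q_{i-1} + q_{i-2} with p_{-2}=0, p_{-1}=1, q_{-2}=1, q_{-1}=0):
  i=0: a_0=30, p_0 = 30*1 + 0 = 30, q_0 = 30*0 + 1 = 1.
  i=1: a_1=12, p_1 = 12*30 + 1 = 361, q_1 = 12*1 + 0 = 12.
Check: 361^2 - 905*12^2 = 130321 - 130320 = 1, so (x, y) = (361, 12) solves the equation, and by the theorem it is the least positive solution.

(x, y) = (361, 12)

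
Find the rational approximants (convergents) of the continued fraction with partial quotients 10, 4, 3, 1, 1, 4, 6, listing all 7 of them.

10/1, 41/4, 133/13, 174/17, 307/30, 1402/137, 8719/852

Using the convergent recurrence p_i = a_i*p_{i-1} + p_{i-2}, q_i = a_i*q_{i-1} + q_{i-2} with p_{-2}=0, p_{-1}=1, q_{-2}=1, q_{-1}=0:
  i=0: a_0=10, p_0 = 10*1 + 0 = 10, q_0 = 10*0 + 1 = 1.
  i=1: a_1=4, p_1 = 4*10 + 1 = 41, q_1 = 4*1 + 0 = 4.
  i=2: a_2=3, p_2 = 3*41 + 10 = 133, q_2 = 3*4 + 1 = 13.
  i=3: a_3=1, p_3 = 1*133 + 41 = 174, q_3 = 1*13 + 4 = 17.
  i=4: a_4=1, p_4 = 1*174 + 133 = 307, q_4 = 1*17 + 13 = 30.
  i=5: a_5=4, p_5 = 4*307 + 174 = 1402, q_5 = 4*30 + 17 = 137.
  i=6: a_6=6, p_6 = 6*1402 + 307 = 8719, q_6 = 6*137 + 30 = 852.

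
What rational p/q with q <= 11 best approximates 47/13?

29/8

Expand x = 47/13 as a continued fraction with the Euclidean algorithm:
  47 = 3*13 + 8, so a_0 = 3.
  13 = 1*8 + 5, so a_1 = 1.
  8 = 1*5 + 3, so a_2 = 1.
  5 = 1*3 + 2, so a_3 = 1.
  3 = 1*2 + 1, so a_4 = 1.
  2 = 2*1 + 0, so a_5 = 2.
so x = [3; 1, 1, 1, 1, 2].
Convergents (p_i = a_i*p_{i-1} + p_{i-2}, q_i = a_i*q_{i-1} + q_{i-2} with p_{-2}=0, p_{-1}=1, q_{-2}=1, q_{-1}=0), until the denominator exceeds 11:
  i=0: a_0=3, p_0 = 3*1 + 0 = 3, q_0 = 3*0 + 1 = 1.
  i=1: a_1=1, p_1 = 1*3 + 1 = 4, q_1 = 1*1 + 0 = 1.
  i=2: a_2=1, p_2 = 1*4 + 3 = 7, q_2 = 1*1 + 1 = 2.
  i=3: a_3=1, p_3 = 1*7 + 4 = 11, q_3 = 1*2 + 1 = 3.
  i=4: a_4=1, p_4 = 1*11 + 7 = 18, q_4 = 1*3 + 2 = 5.
  i=5: a_5=2, p_5 = 2*18 + 11 = 47, q_5 = 2*5 + 3 = 13.
q_5 = 13 > 11, so the last convergent with denominator <= 11 is p_4/q_4 = 18/5.
The closest fraction with denominator <= 11 is either p_4/q_4 or the intermediate fraction (k*p_4 + p_3)/(k*q_4 + q_3) with the largest k >= 1 whose denominator stays <= 11; these approach x as k grows, and every other convergent or intermediate fraction in range is farther away.
Largest k: floor((11 - q_3)/q_4) = floor((11 - 3)/5) = 1.
That gives (1*18 + 11)/(1*5 + 3) = 29/8.
Compare the errors: |x - 18/5| = |47*5 - 18*13|/(13*5) = 1/65, and |x - 29/8| = |47*8 - 29*13|/(13*8) = 1/104.
Cross-multiplying, 1*65 = 65 < 104 = 1*104, so 1/104 is smaller: the intermediate fraction 29/8 is closer to x than 18/5.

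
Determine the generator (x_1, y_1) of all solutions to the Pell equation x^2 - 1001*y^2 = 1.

(x, y) = (1060905, 33532)

First expand sqrt(1001) as a continued fraction. With x_i = (sqrt(1001) + m_i)/d_i and (m_0, d_0) = (0, 1): a_0 = floor(sqrt(1001)) = 31, since 31^2 = 961 <= 1001 < 1024 = 32^2.
Iterate m_{i+1} = d_i*a_i - m_i, d_{i+1} = (1001 - m_{i+1}^2)/d_i, a_{i+1} = floor((a_0 + m_{i+1})/d_{i+1}):
  m_1 = 1*31 - 0 = 31, d_1 = (1001 - 31^2)/1 = 40/1 = 40, a_1 = floor((31 + 31)/40) = 1.
  m_2 = 40*1 - 31 = 9, d_2 = (1001 - 9^2)/40 = 920/40 = 23, a_2 = floor((31 + 9)/23) = 1.
  m_3 = 23*1 - 9 = 14, d_3 = (1001 - 14^2)/23 = 805/23 = 35, a_3 = floor((31 + 14)/35) = 1.
  m_4 = 35*1 - 14 = 21, d_4 = (1001 - 21^2)/35 = 560/35 = 16, a_4 = floor((31 + 21)/16) = 3.
  m_5 = 16*3 - 21 = 27, d_5 = (1001 - 27^2)/16 = 272/16 = 17, a_5 = floor((31 + 27)/17) = 3.
  m_6 = 17*3 - 27 = 24, d_6 = (1001 - 24^2)/17 = 425/17 = 25, a_6 = floor((31 + 24)/25) = 2.
  m_7 = 25*2 - 24 = 26, d_7 = (1001 - 26^2)/25 = 325/25 = 13, a_7 = floor((31 + 26)/13) = 4.
  m_8 = 13*4 - 26 = 26, d_8 = (1001 - 26^2)/13 = 325/13 = 25, a_8 = floor((31 + 26)/25) = 2.
  m_9 = 25*2 - 26 = 24, d_9 = (1001 - 24^2)/25 = 425/25 = 17, a_9 = floor((31 + 24)/17) = 3.
  m_10 = 17*3 - 24 = 27, d_10 = (1001 - 27^2)/17 = 272/17 = 16, a_10 = floor((31 + 27)/16) = 3.
  m_11 = 16*3 - 27 = 21, d_11 = (1001 - 21^2)/16 = 560/16 = 35, a_11 = floor((31 + 21)/35) = 1.
  m_12 = 35*1 - 21 = 14, d_12 = (1001 - 14^2)/35 = 805/35 = 23, a_12 = floor((31 + 14)/23) = 1.
  m_13 = 23*1 - 14 = 9, d_13 = (1001 - 9^2)/23 = 920/23 = 40, a_13 = floor((31 + 9)/40) = 1.
  m_14 = 40*1 - 9 = 31, d_14 = (1001 - 31^2)/40 = 40/40 = 1, a_14 = floor((31 + 31)/1) = 62.
  m_15 = 1*62 - 31 = 31, d_15 = (1001 - 31^2)/1 = 40/1 = 40: (m_15, d_15) = (m_1, d_1) = (31, 40), so from here the quotients repeat a_1, ..., a_14; the period length is 14.
So sqrt(1001) = [31; (1, 1, 1, 3, 3, 2, 4, 2, 3, 3, 1, 1, 1, 62)] with period length k = 14.
k is even, so the fundamental solution of x^2 - 1001y^2 = 1 is (p_{k-1}, q_{k-1}) = (p_13, q_13); compute convergents through index 13.
Convergents (p_i = a_i*p_{i-1} + p_{i-2}, q_i = a_i*q_{i-1} + q_{i-2} with p_{-2}=0, p_{-1}=1, q_{-2}=1, q_{-1}=0):
  i=0: a_0=31, p_0 = 31*1 + 0 = 31, q_0 = 31*0 + 1 = 1.
  i=1: a_1=1, p_1 = 1*31 + 1 = 32, q_1 = 1*1 + 0 = 1.
  i=2: a_2=1, p_2 = 1*32 + 31 = 63, q_2 = 1*1 + 1 = 2.
  i=3: a_3=1, p_3 = 1*63 + 32 = 95, q_3 = 1*2 + 1 = 3.
  i=4: a_4=3, p_4 = 3*95 + 63 = 348, q_4 = 3*3 + 2 = 11.
  i=5: a_5=3, p_5 = 3*348 + 95 = 1139, q_5 = 3*11 + 3 = 36.
  i=6: a_6=2, p_6 = 2*1139 + 348 = 2626, q_6 = 2*36 + 11 = 83.
  i=7: a_7=4, p_7 = 4*2626 + 1139 = 11643, q_7 = 4*83 + 36 = 368.
  i=8: a_8=2, p_8 = 2*11643 + 2626 = 25912, q_8 = 2*368 + 83 = 819.
  i=9: a_9=3, p_9 = 3*25912 + 11643 = 89379, q_9 = 3*819 + 368 = 2825.
  i=10: a_10=3, p_10 = 3*89379 + 25912 = 294049, q_10 = 3*2825 + 819 = 9294.
  i=11: a_11=1, p_11 = 1*294049 + 89379 = 383428, q_11 = 1*9294 + 2825 = 12119.
  i=12: a_12=1, p_12 = 1*383428 + 294049 = 677477, q_12 = 1*12119 + 9294 = 21413.
  i=13: a_13=1, p_13 = 1*677477 + 383428 = 1060905, q_13 = 1*21413 + 12119 = 33532.
Check: 1060905^2 - 1001*33532^2 = 1125519419025 - 1125519419024 = 1, so (x, y) = (1060905, 33532) solves the equation, and by the theorem it is the least positive solution.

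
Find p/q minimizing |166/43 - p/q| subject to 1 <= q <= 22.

85/22

Expand x = 166/43 as a continued fraction with the Euclidean algorithm:
  166 = 3*43 + 37, so a_0 = 3.
  43 = 1*37 + 6, so a_1 = 1.
  37 = 6*6 + 1, so a_2 = 6.
  6 = 6*1 + 0, so a_3 = 6.
so x = [3; 1, 6, 6].
Convergents (p_i = a_i*p_{i-1} + p_{i-2}, q_i = a_i*q_{i-1} + q_{i-2} with p_{-2}=0, p_{-1}=1, q_{-2}=1, q_{-1}=0), until the denominator exceeds 22:
  i=0: a_0=3, p_0 = 3*1 + 0 = 3, q_0 = 3*0 + 1 = 1.
  i=1: a_1=1, p_1 = 1*3 + 1 = 4, q_1 = 1*1 + 0 = 1.
  i=2: a_2=6, p_2 = 6*4 + 3 = 27, q_2 = 6*1 + 1 = 7.
  i=3: a_3=6, p_3 = 6*27 + 4 = 166, q_3 = 6*7 + 1 = 43.
q_3 = 43 > 22, so the last convergent with denominator <= 22 is p_2/q_2 = 27/7.
The closest fraction with denominator <= 22 is either p_2/q_2 or the intermediate fraction (k*p_2 + p_1)/(k*q_2 + q_1) with the largest k >= 1 whose denominator stays <= 22; these approach x as k grows, and every other convergent or intermediate fraction in range is farther away.
Largest k: floor((22 - q_1)/q_2) = floor((22 - 1)/7) = 3.
That gives (3*27 + 4)/(3*7 + 1) = 85/22.
Compare the errors: |x - 27/7| = |166*7 - 27*43|/(43*7) = 1/301, and |x - 85/22| = |166*22 - 85*43|/(43*22) = 3/946.
Cross-multiplying, 3*301 = 903 < 946 = 1*946, so 3/946 is smaller: the intermediate fraction 85/22 is closer to x than 27/7.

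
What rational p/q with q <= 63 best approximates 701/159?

Expand x = 701/159 as a continued fraction with the Euclidean algorithm:
  701 = 4*159 + 65, so a_0 = 4.
  159 = 2*65 + 29, so a_1 = 2.
  65 = 2*29 + 7, so a_2 = 2.
  29 = 4*7 + 1, so a_3 = 4.
  7 = 7*1 + 0, so a_4 = 7.
so x = [4; 2, 2, 4, 7].
Convergents (p_i = a_i*p_{i-1} + p_{i-2}, q_i = a_i*q_{i-1} + q_{i-2} with p_{-2}=0, p_{-1}=1, q_{-2}=1, q_{-1}=0), until the denominator exceeds 63:
  i=0: a_0=4, p_0 = 4*1 + 0 = 4, q_0 = 4*0 + 1 = 1.
  i=1: a_1=2, p_1 = 2*4 + 1 = 9, q_1 = 2*1 + 0 = 2.
  i=2: a_2=2, p_2 = 2*9 + 4 = 22, q_2 = 2*2 + 1 = 5.
  i=3: a_3=4, p_3 = 4*22 + 9 = 97, q_3 = 4*5 + 2 = 22.
  i=4: a_4=7, p_4 = 7*97 + 22 = 701, q_4 = 7*22 + 5 = 159.
q_4 = 159 > 63, so the last convergent with denominator <= 63 is p_3/q_3 = 97/22.
The closest fraction with denominator <= 63 is either p_3/q_3 or the intermediate fraction (k*p_3 + p_2)/(k*q_3 + q_2) with the largest k >= 1 whose denominator stays <= 63; these approach x as k grows, and every other convergent or intermediate fraction in range is farther away.
Largest k: floor((63 - q_2)/q_3) = floor((63 - 5)/22) = 2.
That gives (2*97 + 22)/(2*22 + 5) = 216/49.
Compare the errors: |x - 97/22| = |701*22 - 97*159|/(159*22) = 1/3498, and |x - 216/49| = |701*49 - 216*159|/(159*49) = 5/7791.
Cross-multiplying, 1*7791 = 7791 < 17490 = 5*3498, so 1/3498 is smaller: the convergent 97/22 is closer to x than 216/49.

97/22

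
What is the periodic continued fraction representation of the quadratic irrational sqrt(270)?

[16; (2, 3, 6, 3, 2, 32)]

Write x_i = (sqrt(270) + m_i)/d_i with (m_0, d_0) = (0, 1). a_0 = floor(sqrt(270)) = 16, since 16^2 = 256 <= 270 < 289 = 17^2.
Iterate m_{i+1} = d_i*a_i - m_i, d_{i+1} = (270 - m_{i+1}^2)/d_i, a_{i+1} = floor((a_0 + m_{i+1})/d_{i+1}):
  m_1 = 1*16 - 0 = 16, d_1 = (270 - 16^2)/1 = 14/1 = 14, a_1 = floor((16 + 16)/14) = 2.
  m_2 = 14*2 - 16 = 12, d_2 = (270 - 12^2)/14 = 126/14 = 9, a_2 = floor((16 + 12)/9) = 3.
  m_3 = 9*3 - 12 = 15, d_3 = (270 - 15^2)/9 = 45/9 = 5, a_3 = floor((16 + 15)/5) = 6.
  m_4 = 5*6 - 15 = 15, d_4 = (270 - 15^2)/5 = 45/5 = 9, a_4 = floor((16 + 15)/9) = 3.
  m_5 = 9*3 - 15 = 12, d_5 = (270 - 12^2)/9 = 126/9 = 14, a_5 = floor((16 + 12)/14) = 2.
  m_6 = 14*2 - 12 = 16, d_6 = (270 - 16^2)/14 = 14/14 = 1, a_6 = floor((16 + 16)/1) = 32.
  m_7 = 1*32 - 16 = 16, d_7 = (270 - 16^2)/1 = 14/1 = 14: (m_7, d_7) = (m_1, d_1) = (16, 14), so from here the quotients repeat a_1, ..., a_6; the period length is 6.
Hence the expansion of sqrt(270) is a_0 = 16 followed by the repeating block 2, 3, 6, 3, 2, 32 (period 6).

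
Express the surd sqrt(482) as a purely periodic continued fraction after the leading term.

Write x_i = (sqrt(482) + m_i)/d_i with (m_0, d_0) = (0, 1). a_0 = floor(sqrt(482)) = 21, since 21^2 = 441 <= 482 < 484 = 22^2.
Iterate m_{i+1} = d_i*a_i - m_i, d_{i+1} = (482 - m_{i+1}^2)/d_i, a_{i+1} = floor((a_0 + m_{i+1})/d_{i+1}):
  m_1 = 1*21 - 0 = 21, d_1 = (482 - 21^2)/1 = 41/1 = 41, a_1 = floor((21 + 21)/41) = 1.
  m_2 = 41*1 - 21 = 20, d_2 = (482 - 20^2)/41 = 82/41 = 2, a_2 = floor((21 + 20)/2) = 20.
  m_3 = 2*20 - 20 = 20, d_3 = (482 - 20^2)/2 = 82/2 = 41, a_3 = floor((21 + 20)/41) = 1.
  m_4 = 41*1 - 20 = 21, d_4 = (482 - 21^2)/41 = 41/41 = 1, a_4 = floor((21 + 21)/1) = 42.
  m_5 = 1*42 - 21 = 21, d_5 = (482 - 21^2)/1 = 41/1 = 41: (m_5, d_5) = (m_1, d_1) = (21, 41), so from here the quotients repeat a_1, ..., a_4; the period length is 4.
Hence the expansion of sqrt(482) is a_0 = 21 followed by the repeating block 1, 20, 1, 42 (period 4).

[21; (1, 20, 1, 42)]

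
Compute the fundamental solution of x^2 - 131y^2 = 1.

(x, y) = (10610, 927)

First expand sqrt(131) as a continued fraction. With x_i = (sqrt(131) + m_i)/d_i and (m_0, d_0) = (0, 1): a_0 = floor(sqrt(131)) = 11, since 11^2 = 121 <= 131 < 144 = 12^2.
Iterate m_{i+1} = d_i*a_i - m_i, d_{i+1} = (131 - m_{i+1}^2)/d_i, a_{i+1} = floor((a_0 + m_{i+1})/d_{i+1}):
  m_1 = 1*11 - 0 = 11, d_1 = (131 - 11^2)/1 = 10/1 = 10, a_1 = floor((11 + 11)/10) = 2.
  m_2 = 10*2 - 11 = 9, d_2 = (131 - 9^2)/10 = 50/10 = 5, a_2 = floor((11 + 9)/5) = 4.
  m_3 = 5*4 - 9 = 11, d_3 = (131 - 11^2)/5 = 10/5 = 2, a_3 = floor((11 + 11)/2) = 11.
  m_4 = 2*11 - 11 = 11, d_4 = (131 - 11^2)/2 = 10/2 = 5, a_4 = floor((11 + 11)/5) = 4.
  m_5 = 5*4 - 11 = 9, d_5 = (131 - 9^2)/5 = 50/5 = 10, a_5 = floor((11 + 9)/10) = 2.
  m_6 = 10*2 - 9 = 11, d_6 = (131 - 11^2)/10 = 10/10 = 1, a_6 = floor((11 + 11)/1) = 22.
  m_7 = 1*22 - 11 = 11, d_7 = (131 - 11^2)/1 = 10/1 = 10: (m_7, d_7) = (m_1, d_1) = (11, 10), so from here the quotients repeat a_1, ..., a_6; the period length is 6.
So sqrt(131) = [11; (2, 4, 11, 4, 2, 22)] with period length k = 6.
k is even, so the fundamental solution of x^2 - 131y^2 = 1 is (p_{k-1}, q_{k-1}) = (p_5, q_5); compute convergents through index 5.
Convergents (p_i = a_i*p_{i-1} + p_{i-2}, q_i = a_i*q_{i-1} + q_{i-2} with p_{-2}=0, p_{-1}=1, q_{-2}=1, q_{-1}=0):
  i=0: a_0=11, p_0 = 11*1 + 0 = 11, q_0 = 11*0 + 1 = 1.
  i=1: a_1=2, p_1 = 2*11 + 1 = 23, q_1 = 2*1 + 0 = 2.
  i=2: a_2=4, p_2 = 4*23 + 11 = 103, q_2 = 4*2 + 1 = 9.
  i=3: a_3=11, p_3 = 11*103 + 23 = 1156, q_3 = 11*9 + 2 = 101.
  i=4: a_4=4, p_4 = 4*1156 + 103 = 4727, q_4 = 4*101 + 9 = 413.
  i=5: a_5=2, p_5 = 2*4727 + 1156 = 10610, q_5 = 2*413 + 101 = 927.
Check: 10610^2 - 131*927^2 = 112572100 - 112572099 = 1, so (x, y) = (10610, 927) solves the equation, and by the theorem it is the least positive solution.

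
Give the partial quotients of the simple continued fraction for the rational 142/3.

Run the Euclidean algorithm on 142 and 3; the successive quotients are the partial quotients a_0, a_1, ... (each step inverts the fractional part left over by the previous one):
  142 = 47*3 + 1, so a_0 = 47.
  3 = 3*1 + 0, so a_1 = 3.
The remainder reaches 0 after 2 divisions, so the expansion has 2 partial quotients, read off in order.

[47; 3]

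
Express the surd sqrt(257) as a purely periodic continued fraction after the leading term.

Write x_i = (sqrt(257) + m_i)/d_i with (m_0, d_0) = (0, 1). a_0 = floor(sqrt(257)) = 16, since 16^2 = 256 <= 257 < 289 = 17^2.
Iterate m_{i+1} = d_i*a_i - m_i, d_{i+1} = (257 - m_{i+1}^2)/d_i, a_{i+1} = floor((a_0 + m_{i+1})/d_{i+1}):
  m_1 = 1*16 - 0 = 16, d_1 = (257 - 16^2)/1 = 1/1 = 1, a_1 = floor((16 + 16)/1) = 32.
  m_2 = 1*32 - 16 = 16, d_2 = (257 - 16^2)/1 = 1/1 = 1: (m_2, d_2) = (m_1, d_1) = (16, 1), so from here the quotient a_1 repeats; the period length is 1.
Hence the expansion of sqrt(257) is a_0 = 16 followed by the repeating block 32 (period 1).

[16; (32)]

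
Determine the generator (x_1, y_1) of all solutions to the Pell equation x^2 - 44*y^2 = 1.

(x, y) = (199, 30)

First expand sqrt(44) as a continued fraction. With x_i = (sqrt(44) + m_i)/d_i and (m_0, d_0) = (0, 1): a_0 = floor(sqrt(44)) = 6, since 6^2 = 36 <= 44 < 49 = 7^2.
Iterate m_{i+1} = d_i*a_i - m_i, d_{i+1} = (44 - m_{i+1}^2)/d_i, a_{i+1} = floor((a_0 + m_{i+1})/d_{i+1}):
  m_1 = 1*6 - 0 = 6, d_1 = (44 - 6^2)/1 = 8/1 = 8, a_1 = floor((6 + 6)/8) = 1.
  m_2 = 8*1 - 6 = 2, d_2 = (44 - 2^2)/8 = 40/8 = 5, a_2 = floor((6 + 2)/5) = 1.
  m_3 = 5*1 - 2 = 3, d_3 = (44 - 3^2)/5 = 35/5 = 7, a_3 = floor((6 + 3)/7) = 1.
  m_4 = 7*1 - 3 = 4, d_4 = (44 - 4^2)/7 = 28/7 = 4, a_4 = floor((6 + 4)/4) = 2.
  m_5 = 4*2 - 4 = 4, d_5 = (44 - 4^2)/4 = 28/4 = 7, a_5 = floor((6 + 4)/7) = 1.
  m_6 = 7*1 - 4 = 3, d_6 = (44 - 3^2)/7 = 35/7 = 5, a_6 = floor((6 + 3)/5) = 1.
  m_7 = 5*1 - 3 = 2, d_7 = (44 - 2^2)/5 = 40/5 = 8, a_7 = floor((6 + 2)/8) = 1.
  m_8 = 8*1 - 2 = 6, d_8 = (44 - 6^2)/8 = 8/8 = 1, a_8 = floor((6 + 6)/1) = 12.
  m_9 = 1*12 - 6 = 6, d_9 = (44 - 6^2)/1 = 8/1 = 8: (m_9, d_9) = (m_1, d_1) = (6, 8), so from here the quotients repeat a_1, ..., a_8; the period length is 8.
So sqrt(44) = [6; (1, 1, 1, 2, 1, 1, 1, 12)] with period length k = 8.
k is even, so the fundamental solution of x^2 - 44y^2 = 1 is (p_{k-1}, q_{k-1}) = (p_7, q_7); compute convergents through index 7.
Convergents (p_i = a_i*p_{i-1} + p_{i-2}, q_i = a_i*q_{i-1} + q_{i-2} with p_{-2}=0, p_{-1}=1, q_{-2}=1, q_{-1}=0):
  i=0: a_0=6, p_0 = 6*1 + 0 = 6, q_0 = 6*0 + 1 = 1.
  i=1: a_1=1, p_1 = 1*6 + 1 = 7, q_1 = 1*1 + 0 = 1.
  i=2: a_2=1, p_2 = 1*7 + 6 = 13, q_2 = 1*1 + 1 = 2.
  i=3: a_3=1, p_3 = 1*13 + 7 = 20, q_3 = 1*2 + 1 = 3.
  i=4: a_4=2, p_4 = 2*20 + 13 = 53, q_4 = 2*3 + 2 = 8.
  i=5: a_5=1, p_5 = 1*53 + 20 = 73, q_5 = 1*8 + 3 = 11.
  i=6: a_6=1, p_6 = 1*73 + 53 = 126, q_6 = 1*11 + 8 = 19.
  i=7: a_7=1, p_7 = 1*126 + 73 = 199, q_7 = 1*19 + 11 = 30.
Check: 199^2 - 44*30^2 = 39601 - 39600 = 1, so (x, y) = (199, 30) solves the equation, and by the theorem it is the least positive solution.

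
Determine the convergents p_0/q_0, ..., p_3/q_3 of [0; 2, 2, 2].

Using the convergent recurrence p_i = a_i*p_{i-1} + p_{i-2}, q_i = a_i*q_{i-1} + q_{i-2} with p_{-2}=0, p_{-1}=1, q_{-2}=1, q_{-1}=0:
  i=0: a_0=0, p_0 = 0*1 + 0 = 0, q_0 = 0*0 + 1 = 1.
  i=1: a_1=2, p_1 = 2*0 + 1 = 1, q_1 = 2*1 + 0 = 2.
  i=2: a_2=2, p_2 = 2*1 + 0 = 2, q_2 = 2*2 + 1 = 5.
  i=3: a_3=2, p_3 = 2*2 + 1 = 5, q_3 = 2*5 + 2 = 12.

0/1, 1/2, 2/5, 5/12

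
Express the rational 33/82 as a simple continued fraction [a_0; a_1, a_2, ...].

[0; 2, 2, 16]

Run the Euclidean algorithm on 33 and 82; the successive quotients are the partial quotients a_0, a_1, ... (each step inverts the fractional part left over by the previous one):
  33 = 0*82 + 33, so a_0 = 0.
  82 = 2*33 + 16, so a_1 = 2.
  33 = 2*16 + 1, so a_2 = 2.
  16 = 16*1 + 0, so a_3 = 16.
The remainder reaches 0 after 4 divisions, so the expansion has 4 partial quotients, read off in order.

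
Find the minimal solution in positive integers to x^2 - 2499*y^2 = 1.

First expand sqrt(2499) as a continued fraction. With x_i = (sqrt(2499) + m_i)/d_i and (m_0, d_0) = (0, 1): a_0 = floor(sqrt(2499)) = 49, since 49^2 = 2401 <= 2499 < 2500 = 50^2.
Iterate m_{i+1} = d_i*a_i - m_i, d_{i+1} = (2499 - m_{i+1}^2)/d_i, a_{i+1} = floor((a_0 + m_{i+1})/d_{i+1}):
  m_1 = 1*49 - 0 = 49, d_1 = (2499 - 49^2)/1 = 98/1 = 98, a_1 = floor((49 + 49)/98) = 1.
  m_2 = 98*1 - 49 = 49, d_2 = (2499 - 49^2)/98 = 98/98 = 1, a_2 = floor((49 + 49)/1) = 98.
  m_3 = 1*98 - 49 = 49, d_3 = (2499 - 49^2)/1 = 98/1 = 98: (m_3, d_3) = (m_1, d_1) = (49, 98), so from here the quotients repeat a_1, a_2; the period length is 2.
So sqrt(2499) = [49; (1, 98)] with period length k = 2.
k is even, so the fundamental solution of x^2 - 2499y^2 = 1 is (p_{k-1}, q_{k-1}) = (p_1, q_1); compute convergents through index 1.
Convergents (p_i = a_i*p_{i-1} + p_{i-2}, q_i = a_i*q_{i-1} + q_{i-2} with p_{-2}=0, p_{-1}=1, q_{-2}=1, q_{-1}=0):
  i=0: a_0=49, p_0 = 49*1 + 0 = 49, q_0 = 49*0 + 1 = 1.
  i=1: a_1=1, p_1 = 1*49 + 1 = 50, q_1 = 1*1 + 0 = 1.
Check: 50^2 - 2499*1^2 = 2500 - 2499 = 1, so (x, y) = (50, 1) solves the equation, and by the theorem it is the least positive solution.

(x, y) = (50, 1)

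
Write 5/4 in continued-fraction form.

Run the Euclidean algorithm on 5 and 4; the successive quotients are the partial quotients a_0, a_1, ... (each step inverts the fractional part left over by the previous one):
  5 = 1*4 + 1, so a_0 = 1.
  4 = 4*1 + 0, so a_1 = 4.
The remainder reaches 0 after 2 divisions, so the expansion has 2 partial quotients, read off in order.

[1; 4]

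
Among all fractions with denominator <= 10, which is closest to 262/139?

17/9

Expand x = 262/139 as a continued fraction with the Euclidean algorithm:
  262 = 1*139 + 123, so a_0 = 1.
  139 = 1*123 + 16, so a_1 = 1.
  123 = 7*16 + 11, so a_2 = 7.
  16 = 1*11 + 5, so a_3 = 1.
  11 = 2*5 + 1, so a_4 = 2.
  5 = 5*1 + 0, so a_5 = 5.
so x = [1; 1, 7, 1, 2, 5].
Convergents (p_i = a_i*p_{i-1} + p_{i-2}, q_i = a_i*q_{i-1} + q_{i-2} with p_{-2}=0, p_{-1}=1, q_{-2}=1, q_{-1}=0), until the denominator exceeds 10:
  i=0: a_0=1, p_0 = 1*1 + 0 = 1, q_0 = 1*0 + 1 = 1.
  i=1: a_1=1, p_1 = 1*1 + 1 = 2, q_1 = 1*1 + 0 = 1.
  i=2: a_2=7, p_2 = 7*2 + 1 = 15, q_2 = 7*1 + 1 = 8.
  i=3: a_3=1, p_3 = 1*15 + 2 = 17, q_3 = 1*8 + 1 = 9.
  i=4: a_4=2, p_4 = 2*17 + 15 = 49, q_4 = 2*9 + 8 = 26.
q_4 = 26 > 10, so the last convergent with denominator <= 10 is p_3/q_3 = 17/9.
The closest fraction with denominator <= 10 is either p_3/q_3 or the intermediate fraction (k*p_3 + p_2)/(k*q_3 + q_2) with the largest k >= 1 whose denominator stays <= 10; these approach x as k grows, and every other convergent or intermediate fraction in range is farther away.
Largest k: floor((10 - q_2)/q_3) = floor((10 - 8)/9) = 0.
Since k = 0, no intermediate fraction beyond p_3/q_3 has denominator <= 10, so the convergent 17/9 is the closest (its error is |262*9 - 17*139|/(139*9) = 5/1251).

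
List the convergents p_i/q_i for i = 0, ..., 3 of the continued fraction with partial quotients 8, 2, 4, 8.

8/1, 17/2, 76/9, 625/74

Using the convergent recurrence p_i = a_i*p_{i-1} + p_{i-2}, q_i = a_i*q_{i-1} + q_{i-2} with p_{-2}=0, p_{-1}=1, q_{-2}=1, q_{-1}=0:
  i=0: a_0=8, p_0 = 8*1 + 0 = 8, q_0 = 8*0 + 1 = 1.
  i=1: a_1=2, p_1 = 2*8 + 1 = 17, q_1 = 2*1 + 0 = 2.
  i=2: a_2=4, p_2 = 4*17 + 8 = 76, q_2 = 4*2 + 1 = 9.
  i=3: a_3=8, p_3 = 8*76 + 17 = 625, q_3 = 8*9 + 2 = 74.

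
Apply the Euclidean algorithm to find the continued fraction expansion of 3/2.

[1; 2]

Run the Euclidean algorithm on 3 and 2; the successive quotients are the partial quotients a_0, a_1, ... (each step inverts the fractional part left over by the previous one):
  3 = 1*2 + 1, so a_0 = 1.
  2 = 2*1 + 0, so a_1 = 2.
The remainder reaches 0 after 2 divisions, so the expansion has 2 partial quotients, read off in order.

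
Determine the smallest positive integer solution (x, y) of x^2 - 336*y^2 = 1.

First expand sqrt(336) as a continued fraction. With x_i = (sqrt(336) + m_i)/d_i and (m_0, d_0) = (0, 1): a_0 = floor(sqrt(336)) = 18, since 18^2 = 324 <= 336 < 361 = 19^2.
Iterate m_{i+1} = d_i*a_i - m_i, d_{i+1} = (336 - m_{i+1}^2)/d_i, a_{i+1} = floor((a_0 + m_{i+1})/d_{i+1}):
  m_1 = 1*18 - 0 = 18, d_1 = (336 - 18^2)/1 = 12/1 = 12, a_1 = floor((18 + 18)/12) = 3.
  m_2 = 12*3 - 18 = 18, d_2 = (336 - 18^2)/12 = 12/12 = 1, a_2 = floor((18 + 18)/1) = 36.
  m_3 = 1*36 - 18 = 18, d_3 = (336 - 18^2)/1 = 12/1 = 12: (m_3, d_3) = (m_1, d_1) = (18, 12), so from here the quotients repeat a_1, a_2; the period length is 2.
So sqrt(336) = [18; (3, 36)] with period length k = 2.
k is even, so the fundamental solution of x^2 - 336y^2 = 1 is (p_{k-1}, q_{k-1}) = (p_1, q_1); compute convergents through index 1.
Convergents (p_i = a_i*p_{i-1} + p_{i-2}, q_i = a_i*q_{i-1} + q_{i-2} with p_{-2}=0, p_{-1}=1, q_{-2}=1, q_{-1}=0):
  i=0: a_0=18, p_0 = 18*1 + 0 = 18, q_0 = 18*0 + 1 = 1.
  i=1: a_1=3, p_1 = 3*18 + 1 = 55, q_1 = 3*1 + 0 = 3.
Check: 55^2 - 336*3^2 = 3025 - 3024 = 1, so (x, y) = (55, 3) solves the equation, and by the theorem it is the least positive solution.

(x, y) = (55, 3)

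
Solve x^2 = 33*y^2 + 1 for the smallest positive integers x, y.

(x, y) = (23, 4)

First expand sqrt(33) as a continued fraction. With x_i = (sqrt(33) + m_i)/d_i and (m_0, d_0) = (0, 1): a_0 = floor(sqrt(33)) = 5, since 5^2 = 25 <= 33 < 36 = 6^2.
Iterate m_{i+1} = d_i*a_i - m_i, d_{i+1} = (33 - m_{i+1}^2)/d_i, a_{i+1} = floor((a_0 + m_{i+1})/d_{i+1}):
  m_1 = 1*5 - 0 = 5, d_1 = (33 - 5^2)/1 = 8/1 = 8, a_1 = floor((5 + 5)/8) = 1.
  m_2 = 8*1 - 5 = 3, d_2 = (33 - 3^2)/8 = 24/8 = 3, a_2 = floor((5 + 3)/3) = 2.
  m_3 = 3*2 - 3 = 3, d_3 = (33 - 3^2)/3 = 24/3 = 8, a_3 = floor((5 + 3)/8) = 1.
  m_4 = 8*1 - 3 = 5, d_4 = (33 - 5^2)/8 = 8/8 = 1, a_4 = floor((5 + 5)/1) = 10.
  m_5 = 1*10 - 5 = 5, d_5 = (33 - 5^2)/1 = 8/1 = 8: (m_5, d_5) = (m_1, d_1) = (5, 8), so from here the quotients repeat a_1, ..., a_4; the period length is 4.
So sqrt(33) = [5; (1, 2, 1, 10)] with period length k = 4.
k is even, so the fundamental solution of x^2 - 33y^2 = 1 is (p_{k-1}, q_{k-1}) = (p_3, q_3); compute convergents through index 3.
Convergents (p_i = a_i*p_{i-1} + p_{i-2}, q_i = a_i*q_{i-1} + q_{i-2} with p_{-2}=0, p_{-1}=1, q_{-2}=1, q_{-1}=0):
  i=0: a_0=5, p_0 = 5*1 + 0 = 5, q_0 = 5*0 + 1 = 1.
  i=1: a_1=1, p_1 = 1*5 + 1 = 6, q_1 = 1*1 + 0 = 1.
  i=2: a_2=2, p_2 = 2*6 + 5 = 17, q_2 = 2*1 + 1 = 3.
  i=3: a_3=1, p_3 = 1*17 + 6 = 23, q_3 = 1*3 + 1 = 4.
Check: 23^2 - 33*4^2 = 529 - 528 = 1, so (x, y) = (23, 4) solves the equation, and by the theorem it is the least positive solution.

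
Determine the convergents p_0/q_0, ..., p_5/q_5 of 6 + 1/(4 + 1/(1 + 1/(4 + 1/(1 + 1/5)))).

Using the convergent recurrence p_i = a_i*p_{i-1} + p_{i-2}, q_i = a_i*q_{i-1} + q_{i-2} with p_{-2}=0, p_{-1}=1, q_{-2}=1, q_{-1}=0:
  i=0: a_0=6, p_0 = 6*1 + 0 = 6, q_0 = 6*0 + 1 = 1.
  i=1: a_1=4, p_1 = 4*6 + 1 = 25, q_1 = 4*1 + 0 = 4.
  i=2: a_2=1, p_2 = 1*25 + 6 = 31, q_2 = 1*4 + 1 = 5.
  i=3: a_3=4, p_3 = 4*31 + 25 = 149, q_3 = 4*5 + 4 = 24.
  i=4: a_4=1, p_4 = 1*149 + 31 = 180, q_4 = 1*24 + 5 = 29.
  i=5: a_5=5, p_5 = 5*180 + 149 = 1049, q_5 = 5*29 + 24 = 169.

6/1, 25/4, 31/5, 149/24, 180/29, 1049/169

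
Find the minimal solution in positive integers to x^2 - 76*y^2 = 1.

(x, y) = (57799, 6630)

First expand sqrt(76) as a continued fraction. With x_i = (sqrt(76) + m_i)/d_i and (m_0, d_0) = (0, 1): a_0 = floor(sqrt(76)) = 8, since 8^2 = 64 <= 76 < 81 = 9^2.
Iterate m_{i+1} = d_i*a_i - m_i, d_{i+1} = (76 - m_{i+1}^2)/d_i, a_{i+1} = floor((a_0 + m_{i+1})/d_{i+1}):
  m_1 = 1*8 - 0 = 8, d_1 = (76 - 8^2)/1 = 12/1 = 12, a_1 = floor((8 + 8)/12) = 1.
  m_2 = 12*1 - 8 = 4, d_2 = (76 - 4^2)/12 = 60/12 = 5, a_2 = floor((8 + 4)/5) = 2.
  m_3 = 5*2 - 4 = 6, d_3 = (76 - 6^2)/5 = 40/5 = 8, a_3 = floor((8 + 6)/8) = 1.
  m_4 = 8*1 - 6 = 2, d_4 = (76 - 2^2)/8 = 72/8 = 9, a_4 = floor((8 + 2)/9) = 1.
  m_5 = 9*1 - 2 = 7, d_5 = (76 - 7^2)/9 = 27/9 = 3, a_5 = floor((8 + 7)/3) = 5.
  m_6 = 3*5 - 7 = 8, d_6 = (76 - 8^2)/3 = 12/3 = 4, a_6 = floor((8 + 8)/4) = 4.
  m_7 = 4*4 - 8 = 8, d_7 = (76 - 8^2)/4 = 12/4 = 3, a_7 = floor((8 + 8)/3) = 5.
  m_8 = 3*5 - 8 = 7, d_8 = (76 - 7^2)/3 = 27/3 = 9, a_8 = floor((8 + 7)/9) = 1.
  m_9 = 9*1 - 7 = 2, d_9 = (76 - 2^2)/9 = 72/9 = 8, a_9 = floor((8 + 2)/8) = 1.
  m_10 = 8*1 - 2 = 6, d_10 = (76 - 6^2)/8 = 40/8 = 5, a_10 = floor((8 + 6)/5) = 2.
  m_11 = 5*2 - 6 = 4, d_11 = (76 - 4^2)/5 = 60/5 = 12, a_11 = floor((8 + 4)/12) = 1.
  m_12 = 12*1 - 4 = 8, d_12 = (76 - 8^2)/12 = 12/12 = 1, a_12 = floor((8 + 8)/1) = 16.
  m_13 = 1*16 - 8 = 8, d_13 = (76 - 8^2)/1 = 12/1 = 12: (m_13, d_13) = (m_1, d_1) = (8, 12), so from here the quotients repeat a_1, ..., a_12; the period length is 12.
So sqrt(76) = [8; (1, 2, 1, 1, 5, 4, 5, 1, 1, 2, 1, 16)] with period length k = 12.
k is even, so the fundamental solution of x^2 - 76y^2 = 1 is (p_{k-1}, q_{k-1}) = (p_11, q_11); compute convergents through index 11.
Convergents (p_i = a_i*p_{i-1} + p_{i-2}, q_i = a_i*q_{i-1} + q_{i-2} with p_{-2}=0, p_{-1}=1, q_{-2}=1, q_{-1}=0):
  i=0: a_0=8, p_0 = 8*1 + 0 = 8, q_0 = 8*0 + 1 = 1.
  i=1: a_1=1, p_1 = 1*8 + 1 = 9, q_1 = 1*1 + 0 = 1.
  i=2: a_2=2, p_2 = 2*9 + 8 = 26, q_2 = 2*1 + 1 = 3.
  i=3: a_3=1, p_3 = 1*26 + 9 = 35, q_3 = 1*3 + 1 = 4.
  i=4: a_4=1, p_4 = 1*35 + 26 = 61, q_4 = 1*4 + 3 = 7.
  i=5: a_5=5, p_5 = 5*61 + 35 = 340, q_5 = 5*7 + 4 = 39.
  i=6: a_6=4, p_6 = 4*340 + 61 = 1421, q_6 = 4*39 + 7 = 163.
  i=7: a_7=5, p_7 = 5*1421 + 340 = 7445, q_7 = 5*163 + 39 = 854.
  i=8: a_8=1, p_8 = 1*7445 + 1421 = 8866, q_8 = 1*854 + 163 = 1017.
  i=9: a_9=1, p_9 = 1*8866 + 7445 = 16311, q_9 = 1*1017 + 854 = 1871.
  i=10: a_10=2, p_10 = 2*16311 + 8866 = 41488, q_10 = 2*1871 + 1017 = 4759.
  i=11: a_11=1, p_11 = 1*41488 + 16311 = 57799, q_11 = 1*4759 + 1871 = 6630.
Check: 57799^2 - 76*6630^2 = 3340724401 - 3340724400 = 1, so (x, y) = (57799, 6630) solves the equation, and by the theorem it is the least positive solution.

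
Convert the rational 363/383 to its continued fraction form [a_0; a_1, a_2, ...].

Run the Euclidean algorithm on 363 and 383; the successive quotients are the partial quotients a_0, a_1, ... (each step inverts the fractional part left over by the previous one):
  363 = 0*383 + 363, so a_0 = 0.
  383 = 1*363 + 20, so a_1 = 1.
  363 = 18*20 + 3, so a_2 = 18.
  20 = 6*3 + 2, so a_3 = 6.
  3 = 1*2 + 1, so a_4 = 1.
  2 = 2*1 + 0, so a_5 = 2.
The remainder reaches 0 after 6 divisions, so the expansion has 6 partial quotients, read off in order.

[0; 1, 18, 6, 1, 2]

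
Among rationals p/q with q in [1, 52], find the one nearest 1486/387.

96/25

Expand x = 1486/387 as a continued fraction with the Euclidean algorithm:
  1486 = 3*387 + 325, so a_0 = 3.
  387 = 1*325 + 62, so a_1 = 1.
  325 = 5*62 + 15, so a_2 = 5.
  62 = 4*15 + 2, so a_3 = 4.
  15 = 7*2 + 1, so a_4 = 7.
  2 = 2*1 + 0, so a_5 = 2.
so x = [3; 1, 5, 4, 7, 2].
Convergents (p_i = a_i*p_{i-1} + p_{i-2}, q_i = a_i*q_{i-1} + q_{i-2} with p_{-2}=0, p_{-1}=1, q_{-2}=1, q_{-1}=0), until the denominator exceeds 52:
  i=0: a_0=3, p_0 = 3*1 + 0 = 3, q_0 = 3*0 + 1 = 1.
  i=1: a_1=1, p_1 = 1*3 + 1 = 4, q_1 = 1*1 + 0 = 1.
  i=2: a_2=5, p_2 = 5*4 + 3 = 23, q_2 = 5*1 + 1 = 6.
  i=3: a_3=4, p_3 = 4*23 + 4 = 96, q_3 = 4*6 + 1 = 25.
  i=4: a_4=7, p_4 = 7*96 + 23 = 695, q_4 = 7*25 + 6 = 181.
q_4 = 181 > 52, so the last convergent with denominator <= 52 is p_3/q_3 = 96/25.
The closest fraction with denominator <= 52 is either p_3/q_3 or the intermediate fraction (k*p_3 + p_2)/(k*q_3 + q_2) with the largest k >= 1 whose denominator stays <= 52; these approach x as k grows, and every other convergent or intermediate fraction in range is farther away.
Largest k: floor((52 - q_2)/q_3) = floor((52 - 6)/25) = 1.
That gives (1*96 + 23)/(1*25 + 6) = 119/31.
Compare the errors: |x - 96/25| = |1486*25 - 96*387|/(387*25) = 2/9675, and |x - 119/31| = |1486*31 - 119*387|/(387*31) = 13/11997.
Cross-multiplying, 2*11997 = 23994 < 125775 = 13*9675, so 2/9675 is smaller: the convergent 96/25 is closer to x than 119/31.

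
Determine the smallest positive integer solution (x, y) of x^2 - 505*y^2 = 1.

First expand sqrt(505) as a continued fraction. With x_i = (sqrt(505) + m_i)/d_i and (m_0, d_0) = (0, 1): a_0 = floor(sqrt(505)) = 22, since 22^2 = 484 <= 505 < 529 = 23^2.
Iterate m_{i+1} = d_i*a_i - m_i, d_{i+1} = (505 - m_{i+1}^2)/d_i, a_{i+1} = floor((a_0 + m_{i+1})/d_{i+1}):
  m_1 = 1*22 - 0 = 22, d_1 = (505 - 22^2)/1 = 21/1 = 21, a_1 = floor((22 + 22)/21) = 2.
  m_2 = 21*2 - 22 = 20, d_2 = (505 - 20^2)/21 = 105/21 = 5, a_2 = floor((22 + 20)/5) = 8.
  m_3 = 5*8 - 20 = 20, d_3 = (505 - 20^2)/5 = 105/5 = 21, a_3 = floor((22 + 20)/21) = 2.
  m_4 = 21*2 - 20 = 22, d_4 = (505 - 22^2)/21 = 21/21 = 1, a_4 = floor((22 + 22)/1) = 44.
  m_5 = 1*44 - 22 = 22, d_5 = (505 - 22^2)/1 = 21/1 = 21: (m_5, d_5) = (m_1, d_1) = (22, 21), so from here the quotients repeat a_1, ..., a_4; the period length is 4.
So sqrt(505) = [22; (2, 8, 2, 44)] with period length k = 4.
k is even, so the fundamental solution of x^2 - 505y^2 = 1 is (p_{k-1}, q_{k-1}) = (p_3, q_3); compute convergents through index 3.
Convergents (p_i = a_i*p_{i-1} + p_{i-2}, q_i = a_i*q_{i-1} + q_{i-2} with p_{-2}=0, p_{-1}=1, q_{-2}=1, q_{-1}=0):
  i=0: a_0=22, p_0 = 22*1 + 0 = 22, q_0 = 22*0 + 1 = 1.
  i=1: a_1=2, p_1 = 2*22 + 1 = 45, q_1 = 2*1 + 0 = 2.
  i=2: a_2=8, p_2 = 8*45 + 22 = 382, q_2 = 8*2 + 1 = 17.
  i=3: a_3=2, p_3 = 2*382 + 45 = 809, q_3 = 2*17 + 2 = 36.
Check: 809^2 - 505*36^2 = 654481 - 654480 = 1, so (x, y) = (809, 36) solves the equation, and by the theorem it is the least positive solution.

(x, y) = (809, 36)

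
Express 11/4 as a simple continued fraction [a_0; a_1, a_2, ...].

Run the Euclidean algorithm on 11 and 4; the successive quotients are the partial quotients a_0, a_1, ... (each step inverts the fractional part left over by the previous one):
  11 = 2*4 + 3, so a_0 = 2.
  4 = 1*3 + 1, so a_1 = 1.
  3 = 3*1 + 0, so a_2 = 3.
The remainder reaches 0 after 3 divisions, so the expansion has 3 partial quotients, read off in order.

[2; 1, 3]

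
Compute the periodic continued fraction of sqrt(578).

Write x_i = (sqrt(578) + m_i)/d_i with (m_0, d_0) = (0, 1). a_0 = floor(sqrt(578)) = 24, since 24^2 = 576 <= 578 < 625 = 25^2.
Iterate m_{i+1} = d_i*a_i - m_i, d_{i+1} = (578 - m_{i+1}^2)/d_i, a_{i+1} = floor((a_0 + m_{i+1})/d_{i+1}):
  m_1 = 1*24 - 0 = 24, d_1 = (578 - 24^2)/1 = 2/1 = 2, a_1 = floor((24 + 24)/2) = 24.
  m_2 = 2*24 - 24 = 24, d_2 = (578 - 24^2)/2 = 2/2 = 1, a_2 = floor((24 + 24)/1) = 48.
  m_3 = 1*48 - 24 = 24, d_3 = (578 - 24^2)/1 = 2/1 = 2: (m_3, d_3) = (m_1, d_1) = (24, 2), so from here the quotients repeat a_1, a_2; the period length is 2.
Hence the expansion of sqrt(578) is a_0 = 24 followed by the repeating block 24, 48 (period 2).

[24; (24, 48)]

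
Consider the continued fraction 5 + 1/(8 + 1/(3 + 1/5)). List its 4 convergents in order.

Using the convergent recurrence p_i = a_i*p_{i-1} + p_{i-2}, q_i = a_i*q_{i-1} + q_{i-2} with p_{-2}=0, p_{-1}=1, q_{-2}=1, q_{-1}=0:
  i=0: a_0=5, p_0 = 5*1 + 0 = 5, q_0 = 5*0 + 1 = 1.
  i=1: a_1=8, p_1 = 8*5 + 1 = 41, q_1 = 8*1 + 0 = 8.
  i=2: a_2=3, p_2 = 3*41 + 5 = 128, q_2 = 3*8 + 1 = 25.
  i=3: a_3=5, p_3 = 5*128 + 41 = 681, q_3 = 5*25 + 8 = 133.

5/1, 41/8, 128/25, 681/133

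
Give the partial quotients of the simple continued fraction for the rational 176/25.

Run the Euclidean algorithm on 176 and 25; the successive quotients are the partial quotients a_0, a_1, ... (each step inverts the fractional part left over by the previous one):
  176 = 7*25 + 1, so a_0 = 7.
  25 = 25*1 + 0, so a_1 = 25.
The remainder reaches 0 after 2 divisions, so the expansion has 2 partial quotients, read off in order.

[7; 25]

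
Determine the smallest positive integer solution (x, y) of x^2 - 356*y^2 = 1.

(x, y) = (500001, 26500)

First expand sqrt(356) as a continued fraction. With x_i = (sqrt(356) + m_i)/d_i and (m_0, d_0) = (0, 1): a_0 = floor(sqrt(356)) = 18, since 18^2 = 324 <= 356 < 361 = 19^2.
Iterate m_{i+1} = d_i*a_i - m_i, d_{i+1} = (356 - m_{i+1}^2)/d_i, a_{i+1} = floor((a_0 + m_{i+1})/d_{i+1}):
  m_1 = 1*18 - 0 = 18, d_1 = (356 - 18^2)/1 = 32/1 = 32, a_1 = floor((18 + 18)/32) = 1.
  m_2 = 32*1 - 18 = 14, d_2 = (356 - 14^2)/32 = 160/32 = 5, a_2 = floor((18 + 14)/5) = 6.
  m_3 = 5*6 - 14 = 16, d_3 = (356 - 16^2)/5 = 100/5 = 20, a_3 = floor((18 + 16)/20) = 1.
  m_4 = 20*1 - 16 = 4, d_4 = (356 - 4^2)/20 = 340/20 = 17, a_4 = floor((18 + 4)/17) = 1.
  m_5 = 17*1 - 4 = 13, d_5 = (356 - 13^2)/17 = 187/17 = 11, a_5 = floor((18 + 13)/11) = 2.
  m_6 = 11*2 - 13 = 9, d_6 = (356 - 9^2)/11 = 275/11 = 25, a_6 = floor((18 + 9)/25) = 1.
  m_7 = 25*1 - 9 = 16, d_7 = (356 - 16^2)/25 = 100/25 = 4, a_7 = floor((18 + 16)/4) = 8.
  m_8 = 4*8 - 16 = 16, d_8 = (356 - 16^2)/4 = 100/4 = 25, a_8 = floor((18 + 16)/25) = 1.
  m_9 = 25*1 - 16 = 9, d_9 = (356 - 9^2)/25 = 275/25 = 11, a_9 = floor((18 + 9)/11) = 2.
  m_10 = 11*2 - 9 = 13, d_10 = (356 - 13^2)/11 = 187/11 = 17, a_10 = floor((18 + 13)/17) = 1.
  m_11 = 17*1 - 13 = 4, d_11 = (356 - 4^2)/17 = 340/17 = 20, a_11 = floor((18 + 4)/20) = 1.
  m_12 = 20*1 - 4 = 16, d_12 = (356 - 16^2)/20 = 100/20 = 5, a_12 = floor((18 + 16)/5) = 6.
  m_13 = 5*6 - 16 = 14, d_13 = (356 - 14^2)/5 = 160/5 = 32, a_13 = floor((18 + 14)/32) = 1.
  m_14 = 32*1 - 14 = 18, d_14 = (356 - 18^2)/32 = 32/32 = 1, a_14 = floor((18 + 18)/1) = 36.
  m_15 = 1*36 - 18 = 18, d_15 = (356 - 18^2)/1 = 32/1 = 32: (m_15, d_15) = (m_1, d_1) = (18, 32), so from here the quotients repeat a_1, ..., a_14; the period length is 14.
So sqrt(356) = [18; (1, 6, 1, 1, 2, 1, 8, 1, 2, 1, 1, 6, 1, 36)] with period length k = 14.
k is even, so the fundamental solution of x^2 - 356y^2 = 1 is (p_{k-1}, q_{k-1}) = (p_13, q_13); compute convergents through index 13.
Convergents (p_i = a_i*p_{i-1} + p_{i-2}, q_i = a_i*q_{i-1} + q_{i-2} with p_{-2}=0, p_{-1}=1, q_{-2}=1, q_{-1}=0):
  i=0: a_0=18, p_0 = 18*1 + 0 = 18, q_0 = 18*0 + 1 = 1.
  i=1: a_1=1, p_1 = 1*18 + 1 = 19, q_1 = 1*1 + 0 = 1.
  i=2: a_2=6, p_2 = 6*19 + 18 = 132, q_2 = 6*1 + 1 = 7.
  i=3: a_3=1, p_3 = 1*132 + 19 = 151, q_3 = 1*7 + 1 = 8.
  i=4: a_4=1, p_4 = 1*151 + 132 = 283, q_4 = 1*8 + 7 = 15.
  i=5: a_5=2, p_5 = 2*283 + 151 = 717, q_5 = 2*15 + 8 = 38.
  i=6: a_6=1, p_6 = 1*717 + 283 = 1000, q_6 = 1*38 + 15 = 53.
  i=7: a_7=8, p_7 = 8*1000 + 717 = 8717, q_7 = 8*53 + 38 = 462.
  i=8: a_8=1, p_8 = 1*8717 + 1000 = 9717, q_8 = 1*462 + 53 = 515.
  i=9: a_9=2, p_9 = 2*9717 + 8717 = 28151, q_9 = 2*515 + 462 = 1492.
  i=10: a_10=1, p_10 = 1*28151 + 9717 = 37868, q_10 = 1*1492 + 515 = 2007.
  i=11: a_11=1, p_11 = 1*37868 + 28151 = 66019, q_11 = 1*2007 + 1492 = 3499.
  i=12: a_12=6, p_12 = 6*66019 + 37868 = 433982, q_12 = 6*3499 + 2007 = 23001.
  i=13: a_13=1, p_13 = 1*433982 + 66019 = 500001, q_13 = 1*23001 + 3499 = 26500.
Check: 500001^2 - 356*26500^2 = 250001000001 - 250001000000 = 1, so (x, y) = (500001, 26500) solves the equation, and by the theorem it is the least positive solution.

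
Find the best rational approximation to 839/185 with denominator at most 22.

Expand x = 839/185 as a continued fraction with the Euclidean algorithm:
  839 = 4*185 + 99, so a_0 = 4.
  185 = 1*99 + 86, so a_1 = 1.
  99 = 1*86 + 13, so a_2 = 1.
  86 = 6*13 + 8, so a_3 = 6.
  13 = 1*8 + 5, so a_4 = 1.
  8 = 1*5 + 3, so a_5 = 1.
  5 = 1*3 + 2, so a_6 = 1.
  3 = 1*2 + 1, so a_7 = 1.
  2 = 2*1 + 0, so a_8 = 2.
so x = [4; 1, 1, 6, 1, 1, 1, 1, 2].
Convergents (p_i = a_i*p_{i-1} + p_{i-2}, q_i = a_i*q_{i-1} + q_{i-2} with p_{-2}=0, p_{-1}=1, q_{-2}=1, q_{-1}=0), until the denominator exceeds 22:
  i=0: a_0=4, p_0 = 4*1 + 0 = 4, q_0 = 4*0 + 1 = 1.
  i=1: a_1=1, p_1 = 1*4 + 1 = 5, q_1 = 1*1 + 0 = 1.
  i=2: a_2=1, p_2 = 1*5 + 4 = 9, q_2 = 1*1 + 1 = 2.
  i=3: a_3=6, p_3 = 6*9 + 5 = 59, q_3 = 6*2 + 1 = 13.
  i=4: a_4=1, p_4 = 1*59 + 9 = 68, q_4 = 1*13 + 2 = 15.
  i=5: a_5=1, p_5 = 1*68 + 59 = 127, q_5 = 1*15 + 13 = 28.
q_5 = 28 > 22, so the last convergent with denominator <= 22 is p_4/q_4 = 68/15.
The closest fraction with denominator <= 22 is either p_4/q_4 or the intermediate fraction (k*p_4 + p_3)/(k*q_4 + q_3) with the largest k >= 1 whose denominator stays <= 22; these approach x as k grows, and every other convergent or intermediate fraction in range is farther away.
Largest k: floor((22 - q_3)/q_4) = floor((22 - 13)/15) = 0.
Since k = 0, no intermediate fraction beyond p_4/q_4 has denominator <= 22, so the convergent 68/15 is the closest (its error is |839*15 - 68*185|/(185*15) = 5/2775).

68/15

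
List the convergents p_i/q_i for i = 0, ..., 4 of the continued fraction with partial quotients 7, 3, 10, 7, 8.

7/1, 22/3, 227/31, 1611/220, 13115/1791

Using the convergent recurrence p_i = a_i*p_{i-1} + p_{i-2}, q_i = a_i*q_{i-1} + q_{i-2} with p_{-2}=0, p_{-1}=1, q_{-2}=1, q_{-1}=0:
  i=0: a_0=7, p_0 = 7*1 + 0 = 7, q_0 = 7*0 + 1 = 1.
  i=1: a_1=3, p_1 = 3*7 + 1 = 22, q_1 = 3*1 + 0 = 3.
  i=2: a_2=10, p_2 = 10*22 + 7 = 227, q_2 = 10*3 + 1 = 31.
  i=3: a_3=7, p_3 = 7*227 + 22 = 1611, q_3 = 7*31 + 3 = 220.
  i=4: a_4=8, p_4 = 8*1611 + 227 = 13115, q_4 = 8*220 + 31 = 1791.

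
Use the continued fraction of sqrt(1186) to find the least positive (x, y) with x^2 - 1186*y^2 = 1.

First expand sqrt(1186) as a continued fraction. With x_i = (sqrt(1186) + m_i)/d_i and (m_0, d_0) = (0, 1): a_0 = floor(sqrt(1186)) = 34, since 34^2 = 1156 <= 1186 < 1225 = 35^2.
Iterate m_{i+1} = d_i*a_i - m_i, d_{i+1} = (1186 - m_{i+1}^2)/d_i, a_{i+1} = floor((a_0 + m_{i+1})/d_{i+1}):
  m_1 = 1*34 - 0 = 34, d_1 = (1186 - 34^2)/1 = 30/1 = 30, a_1 = floor((34 + 34)/30) = 2.
  m_2 = 30*2 - 34 = 26, d_2 = (1186 - 26^2)/30 = 510/30 = 17, a_2 = floor((34 + 26)/17) = 3.
  m_3 = 17*3 - 26 = 25, d_3 = (1186 - 25^2)/17 = 561/17 = 33, a_3 = floor((34 + 25)/33) = 1.
  m_4 = 33*1 - 25 = 8, d_4 = (1186 - 8^2)/33 = 1122/33 = 34, a_4 = floor((34 + 8)/34) = 1.
  m_5 = 34*1 - 8 = 26, d_5 = (1186 - 26^2)/34 = 510/34 = 15, a_5 = floor((34 + 26)/15) = 4.
  m_6 = 15*4 - 26 = 34, d_6 = (1186 - 34^2)/15 = 30/15 = 2, a_6 = floor((34 + 34)/2) = 34.
  m_7 = 2*34 - 34 = 34, d_7 = (1186 - 34^2)/2 = 30/2 = 15, a_7 = floor((34 + 34)/15) = 4.
  m_8 = 15*4 - 34 = 26, d_8 = (1186 - 26^2)/15 = 510/15 = 34, a_8 = floor((34 + 26)/34) = 1.
  m_9 = 34*1 - 26 = 8, d_9 = (1186 - 8^2)/34 = 1122/34 = 33, a_9 = floor((34 + 8)/33) = 1.
  m_10 = 33*1 - 8 = 25, d_10 = (1186 - 25^2)/33 = 561/33 = 17, a_10 = floor((34 + 25)/17) = 3.
  m_11 = 17*3 - 25 = 26, d_11 = (1186 - 26^2)/17 = 510/17 = 30, a_11 = floor((34 + 26)/30) = 2.
  m_12 = 30*2 - 26 = 34, d_12 = (1186 - 34^2)/30 = 30/30 = 1, a_12 = floor((34 + 34)/1) = 68.
  m_13 = 1*68 - 34 = 34, d_13 = (1186 - 34^2)/1 = 30/1 = 30: (m_13, d_13) = (m_1, d_1) = (34, 30), so from here the quotients repeat a_1, ..., a_12; the period length is 12.
So sqrt(1186) = [34; (2, 3, 1, 1, 4, 34, 4, 1, 1, 3, 2, 68)] with period length k = 12.
k is even, so the fundamental solution of x^2 - 1186y^2 = 1 is (p_{k-1}, q_{k-1}) = (p_11, q_11); compute convergents through index 11.
Convergents (p_i = a_i*p_{i-1} + p_{i-2}, q_i = a_i*q_{i-1} + q_{i-2} with p_{-2}=0, p_{-1}=1, q_{-2}=1, q_{-1}=0):
  i=0: a_0=34, p_0 = 34*1 + 0 = 34, q_0 = 34*0 + 1 = 1.
  i=1: a_1=2, p_1 = 2*34 + 1 = 69, q_1 = 2*1 + 0 = 2.
  i=2: a_2=3, p_2 = 3*69 + 34 = 241, q_2 = 3*2 + 1 = 7.
  i=3: a_3=1, p_3 = 1*241 + 69 = 310, q_3 = 1*7 + 2 = 9.
  i=4: a_4=1, p_4 = 1*310 + 241 = 551, q_4 = 1*9 + 7 = 16.
  i=5: a_5=4, p_5 = 4*551 + 310 = 2514, q_5 = 4*16 + 9 = 73.
  i=6: a_6=34, p_6 = 34*2514 + 551 = 86027, q_6 = 34*73 + 16 = 2498.
  i=7: a_7=4, p_7 = 4*86027 + 2514 = 346622, q_7 = 4*2498 + 73 = 10065.
  i=8: a_8=1, p_8 = 1*346622 + 86027 = 432649, q_8 = 1*10065 + 2498 = 12563.
  i=9: a_9=1, p_9 = 1*432649 + 346622 = 779271, q_9 = 1*12563 + 10065 = 22628.
  i=10: a_10=3, p_10 = 3*779271 + 432649 = 2770462, q_10 = 3*22628 + 12563 = 80447.
  i=11: a_11=2, p_11 = 2*2770462 + 779271 = 6320195, q_11 = 2*80447 + 22628 = 183522.
Check: 6320195^2 - 1186*183522^2 = 39944864838025 - 39944864838024 = 1, so (x, y) = (6320195, 183522) solves the equation, and by the theorem it is the least positive solution.

(x, y) = (6320195, 183522)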